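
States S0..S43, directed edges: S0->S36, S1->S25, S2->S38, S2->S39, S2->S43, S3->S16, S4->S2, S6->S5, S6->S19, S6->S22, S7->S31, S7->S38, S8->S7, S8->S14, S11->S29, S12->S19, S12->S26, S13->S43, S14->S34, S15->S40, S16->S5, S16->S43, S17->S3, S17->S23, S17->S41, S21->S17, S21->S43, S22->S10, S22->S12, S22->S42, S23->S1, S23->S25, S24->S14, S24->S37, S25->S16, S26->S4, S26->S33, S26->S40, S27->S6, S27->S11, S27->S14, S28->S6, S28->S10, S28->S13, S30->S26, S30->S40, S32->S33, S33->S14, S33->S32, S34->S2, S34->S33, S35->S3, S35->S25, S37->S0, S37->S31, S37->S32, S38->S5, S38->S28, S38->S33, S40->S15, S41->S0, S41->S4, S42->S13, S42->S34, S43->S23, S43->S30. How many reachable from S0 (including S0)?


BFS from S0:
  layer 0: {S0}
  layer 1: {S36}
Reachable set: {S0, S36}
Count = 2

2


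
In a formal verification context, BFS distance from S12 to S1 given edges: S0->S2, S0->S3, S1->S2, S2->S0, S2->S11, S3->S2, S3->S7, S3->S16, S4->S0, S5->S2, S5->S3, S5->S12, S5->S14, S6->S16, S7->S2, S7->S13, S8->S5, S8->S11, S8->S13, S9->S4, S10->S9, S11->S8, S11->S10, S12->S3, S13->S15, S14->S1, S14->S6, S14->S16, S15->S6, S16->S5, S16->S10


BFS layer-by-layer from S12:
  dist 0: {S12}
  dist 1: {S3}
  dist 2: {S2, S7, S16}
  dist 3: {S0, S5, S10, S11, S13}
  dist 4: {S8, S9, S14, S15}
  dist 5: {S1, S4, S6}
  -> S1 reached at distance 5
Shortest path length = 5

5


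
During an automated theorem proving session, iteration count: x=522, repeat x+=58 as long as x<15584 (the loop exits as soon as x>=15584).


Step 1: x goes from 522 toward 15584 by 58; the body runs while x<15584, so iterations = ceil((bound-start)/step)
Step 2: Distance=15062
Step 3: ceil(15062/58)=260

260


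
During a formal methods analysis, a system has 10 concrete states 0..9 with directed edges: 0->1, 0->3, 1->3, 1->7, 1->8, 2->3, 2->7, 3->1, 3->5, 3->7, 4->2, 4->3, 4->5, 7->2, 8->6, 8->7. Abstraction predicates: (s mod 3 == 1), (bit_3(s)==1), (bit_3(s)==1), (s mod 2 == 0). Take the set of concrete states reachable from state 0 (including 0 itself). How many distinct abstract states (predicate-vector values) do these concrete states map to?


BFS from 0:
Concrete reachable: {0, 1, 2, 3, 5, 6, 7, 8}
Abstract via predicates (s mod 3 == 1), (bit_3(s)==1), (bit_3(s)==1), (s mod 2 == 0):
  (0,0,0,0) <- {3, 5}
  (0,0,0,1) <- {0, 2, 6}
  (0,1,1,1) <- {8}
  (1,0,0,0) <- {1, 7}
Distinct abstract states = 4

4


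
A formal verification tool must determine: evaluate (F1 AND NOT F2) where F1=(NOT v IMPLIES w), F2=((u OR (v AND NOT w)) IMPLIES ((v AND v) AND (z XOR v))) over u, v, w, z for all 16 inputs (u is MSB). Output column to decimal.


F1 = (NOT v IMPLIES w)
F2 = ((u OR (v AND NOT w)) IMPLIES ((v AND v) AND (z XOR v)))
Counterexample to F1=>F2 is where F1=1 and F2=0.
Evaluate each row (bits = u,v,w,z, MSB first):
  row 0 [0000]: F1=0 F2=1 -> F1&~F2 -> 0
  row 1 [0001]: F1=0 F2=1 -> F1&~F2 -> 0
  row 2 [0010]: F1=1 F2=1 -> F1&~F2 -> 0
  row 3 [0011]: F1=1 F2=1 -> F1&~F2 -> 0
  row 4 [0100]: F1=1 F2=1 -> F1&~F2 -> 0
  row 5 [0101]: F1=1 F2=0 -> F1&~F2 -> 1
  row 6 [0110]: F1=1 F2=1 -> F1&~F2 -> 0
  row 7 [0111]: F1=1 F2=1 -> F1&~F2 -> 0
  row 8 [1000]: F1=0 F2=0 -> F1&~F2 -> 0
  row 9 [1001]: F1=0 F2=0 -> F1&~F2 -> 0
  row 10 [1010]: F1=1 F2=0 -> F1&~F2 -> 1
  row 11 [1011]: F1=1 F2=0 -> F1&~F2 -> 1
  row 12 [1100]: F1=1 F2=1 -> F1&~F2 -> 0
  row 13 [1101]: F1=1 F2=0 -> F1&~F2 -> 1
  row 14 [1110]: F1=1 F2=1 -> F1&~F2 -> 0
  row 15 [1111]: F1=1 F2=0 -> F1&~F2 -> 1
Full result column, 4 rows per line (u,v fixed per line; w,z runs 00..11 left to right):
  rows 0-3 [u,v=00]: 0000  = hex 0
  rows 4-7 [u,v=01]: 0100  = hex 4
  rows 8-11 [u,v=10]: 0011  = hex 3
  rows 12-15 [u,v=11]: 0101  = hex 5
Counterexample vector (row 0 .. row 15) = 0000010000110101
Output column grouped in 4s = 0000 0100 0011 0101 = 0x0435
Convert to decimal digit by digit (value = value*16 + digit):
  0 -> 0
  0*16 + 4 = 4
  4*16 + 3 = 67
  67*16 + 5 = 1077
Decimal = 1077

1077


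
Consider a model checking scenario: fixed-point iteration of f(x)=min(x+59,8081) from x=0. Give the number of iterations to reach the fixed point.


Step 1: x=0, cap=8081, increment=59
Step 2: x grows by 59 each step until capped at 8081; fixed point is x=8081
Step 3: iterations = ceil(8081/59) = 137

137


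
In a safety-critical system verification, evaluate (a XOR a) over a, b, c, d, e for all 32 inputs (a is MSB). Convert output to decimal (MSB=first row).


Formula: (a XOR a) over a, b, c, d, e (32 rows)
Evaluate each row (bits = a,b,c,d,e, MSB first):
  row 0 [00000]: (0 XOR 0) -> 0
  row 1 [00001]: (0 XOR 0) -> 0
  row 2 [00010]: (0 XOR 0) -> 0
  row 3 [00011]: (0 XOR 0) -> 0
  row 4 [00100]: (0 XOR 0) -> 0
  row 5 [00101]: (0 XOR 0) -> 0
  row 6 [00110]: (0 XOR 0) -> 0
  row 7 [00111]: (0 XOR 0) -> 0
  row 8 [01000]: (0 XOR 0) -> 0
  row 9 [01001]: (0 XOR 0) -> 0
  row 10 [01010]: (0 XOR 0) -> 0
  row 11 [01011]: (0 XOR 0) -> 0
  row 12 [01100]: (0 XOR 0) -> 0
  row 13 [01101]: (0 XOR 0) -> 0
  row 14 [01110]: (0 XOR 0) -> 0
  row 15 [01111]: (0 XOR 0) -> 0
  row 16 [10000]: (1 XOR 1) -> 0
  row 17 [10001]: (1 XOR 1) -> 0
  row 18 [10010]: (1 XOR 1) -> 0
  row 19 [10011]: (1 XOR 1) -> 0
  row 20 [10100]: (1 XOR 1) -> 0
  row 21 [10101]: (1 XOR 1) -> 0
  row 22 [10110]: (1 XOR 1) -> 0
  row 23 [10111]: (1 XOR 1) -> 0
  row 24 [11000]: (1 XOR 1) -> 0
  row 25 [11001]: (1 XOR 1) -> 0
  row 26 [11010]: (1 XOR 1) -> 0
  row 27 [11011]: (1 XOR 1) -> 0
  row 28 [11100]: (1 XOR 1) -> 0
  row 29 [11101]: (1 XOR 1) -> 0
  row 30 [11110]: (1 XOR 1) -> 0
  row 31 [11111]: (1 XOR 1) -> 0
Full result column, 4 rows per line (a,b,c fixed per line; d,e runs 00..11 left to right):
  rows 0-3 [a,b,c=000]: 0000  = hex 0
  rows 4-7 [a,b,c=001]: 0000  = hex 0
  rows 8-11 [a,b,c=010]: 0000  = hex 0
  rows 12-15 [a,b,c=011]: 0000  = hex 0
  rows 16-19 [a,b,c=100]: 0000  = hex 0
  rows 20-23 [a,b,c=101]: 0000  = hex 0
  rows 24-27 [a,b,c=110]: 0000  = hex 0
  rows 28-31 [a,b,c=111]: 0000  = hex 0
Output column (row 0 .. row 31) = 00000000000000000000000000000000
Output column grouped in 4s = 0000 0000 0000 0000 0000 0000 0000 0000 = 0x00000000
Convert to decimal digit by digit (value = value*16 + digit):
  0 -> 0
  0*16 + 0 = 0
  0*16 + 0 = 0
  0*16 + 0 = 0
  0*16 + 0 = 0
  0*16 + 0 = 0
  0*16 + 0 = 0
  0*16 + 0 = 0
Decimal = 0

0


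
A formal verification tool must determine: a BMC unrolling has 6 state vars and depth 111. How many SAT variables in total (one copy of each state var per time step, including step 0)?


BMC unrolls to depth k, creating one copy of each state var for steps 0..k.
Step count = 111 + 1 = 112 (steps 0 through 111)
Vars per step = 6
Total = 6 * 112 = 672

672


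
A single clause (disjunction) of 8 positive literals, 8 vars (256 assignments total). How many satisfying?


Step 1: Total=2^8=256
Step 2: Unsat when all 8 false: 2^0=1
Step 3: Sat=256-1=255

255


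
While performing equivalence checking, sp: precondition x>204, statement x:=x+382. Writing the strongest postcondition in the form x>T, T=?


Formula: sp(P, x:=E) = exists old_x. (x = E[old_x/x]) AND P[old_x/x] (old_x is the value of x before the assignment; eliminate old_x by solving x = E[old_x/x] for old_x)
Step 1: Precondition P: x>204, i.e. old_x > 204
Step 2: Assignment gives x = old_x + 382, so old_x = x - 382
Step 3: Substitute into P: x - 382 > 204
Step 4: Simplify: x > 204+382 = 586

586


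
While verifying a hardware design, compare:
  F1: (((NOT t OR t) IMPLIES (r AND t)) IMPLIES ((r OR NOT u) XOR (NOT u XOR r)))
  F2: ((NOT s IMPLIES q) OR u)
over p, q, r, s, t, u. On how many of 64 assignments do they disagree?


F1 = (((NOT t OR t) IMPLIES (r AND t)) IMPLIES ((r OR NOT u) XOR (NOT u XOR r)))
F2 = ((NOT s IMPLIES q) OR u)
Evaluate both on each of 64 rows (bits = p,q,r,s,t,u):
  row 0 [000000]: F1=1 F2=0 (differ) -> 1
  row 1 [000001]: F1=1 F2=1 -> 0
  row 2 [000010]: F1=1 F2=0 (differ) -> 1
  row 3 [000011]: F1=1 F2=1 -> 0
  row 4 [000100]: F1=1 F2=1 -> 0
  (every remaining row is evaluated the same way; all 64 results are listed next)
Full result column, 8 rows per line (p,q,r fixed per line; s,t,u runs 000..111 left to right):
  rows 0-7 [p,q,r=000]: 10100000  (ones: 2)
  rows 8-15 [p,q,r=001]: 10110001  (ones: 4)
  rows 16-23 [p,q,r=010]: 00000000  (ones: 0)
  rows 24-31 [p,q,r=011]: 00010001  (ones: 2)
  rows 32-39 [p,q,r=100]: 10100000  (ones: 2)
  rows 40-47 [p,q,r=101]: 10110001  (ones: 4)
  rows 48-55 [p,q,r=110]: 00000000  (ones: 0)
  rows 56-63 [p,q,r=111]: 00010001  (ones: 2)
Disagreements = 2+4+0+2+2+4+0+2 = 16

16


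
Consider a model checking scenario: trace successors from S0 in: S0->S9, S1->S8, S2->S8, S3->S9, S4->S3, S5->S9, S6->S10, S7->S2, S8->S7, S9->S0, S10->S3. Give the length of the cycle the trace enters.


Trace from S0 until a state repeats:
  S0 -> S9 -> S0
S0 first seen at step 0, revisited at step 2.
Cycle length = 2 - 0 = 2

2


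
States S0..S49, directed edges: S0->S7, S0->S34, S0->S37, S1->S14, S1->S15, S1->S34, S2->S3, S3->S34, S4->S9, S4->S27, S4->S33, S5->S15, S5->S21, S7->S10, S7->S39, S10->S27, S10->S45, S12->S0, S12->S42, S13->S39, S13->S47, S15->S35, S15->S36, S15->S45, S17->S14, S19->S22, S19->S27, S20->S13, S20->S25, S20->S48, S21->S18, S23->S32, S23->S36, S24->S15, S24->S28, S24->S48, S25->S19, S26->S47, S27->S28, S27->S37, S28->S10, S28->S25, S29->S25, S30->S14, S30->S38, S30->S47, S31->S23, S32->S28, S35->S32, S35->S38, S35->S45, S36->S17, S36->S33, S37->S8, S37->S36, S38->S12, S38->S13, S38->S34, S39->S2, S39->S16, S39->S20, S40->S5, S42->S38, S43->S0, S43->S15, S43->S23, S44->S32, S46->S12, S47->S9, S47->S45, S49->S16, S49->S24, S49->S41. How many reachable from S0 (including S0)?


BFS from S0:
  layer 0: {S0}
  layer 1: {S7, S34, S37}
  layer 2: {S8, S10, S36, S39}
  layer 3: {S2, S16, S17, S20, S27, S33, S45}
  layer 4: {S3, S13, S14, S25, S28, S48}
  layer 5: {S19, S47}
  layer 6: {S9, S22}
Reachable set: {S0, S2, S3, S7, S8, S9, S10, S13, S14, S16, S17, S19, S20, S22, S25, S27, S28, S33, S34, S36, S37, S39, S45, S47, S48}
Count = 25

25


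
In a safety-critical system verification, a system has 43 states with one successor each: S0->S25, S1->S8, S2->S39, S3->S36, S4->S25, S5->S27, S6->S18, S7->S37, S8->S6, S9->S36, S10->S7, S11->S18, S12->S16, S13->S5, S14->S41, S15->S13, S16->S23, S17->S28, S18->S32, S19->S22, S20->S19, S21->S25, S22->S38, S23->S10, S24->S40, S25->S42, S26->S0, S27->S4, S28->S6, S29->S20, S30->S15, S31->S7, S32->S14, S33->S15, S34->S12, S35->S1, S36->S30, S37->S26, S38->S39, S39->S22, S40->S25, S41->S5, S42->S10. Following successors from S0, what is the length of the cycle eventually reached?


Trace from S0 until a state repeats:
  S0 -> S25 -> S42 -> S10 -> S7 -> S37 -> S26 -> S0
S0 first seen at step 0, revisited at step 7.
Cycle length = 7 - 0 = 7

7


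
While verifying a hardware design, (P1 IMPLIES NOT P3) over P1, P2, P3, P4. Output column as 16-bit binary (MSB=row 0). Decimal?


Formula: (P1 IMPLIES NOT P3) over P1, P2, P3, P4 (16 rows)
Evaluate each row (bits = P1,P2,P3,P4, MSB first):
  row 0 [0000]: (0 IMPLIES NOT 0) -> 1
  row 1 [0001]: (0 IMPLIES NOT 0) -> 1
  row 2 [0010]: (0 IMPLIES NOT 1) -> 1
  row 3 [0011]: (0 IMPLIES NOT 1) -> 1
  row 4 [0100]: (0 IMPLIES NOT 0) -> 1
  row 5 [0101]: (0 IMPLIES NOT 0) -> 1
  row 6 [0110]: (0 IMPLIES NOT 1) -> 1
  row 7 [0111]: (0 IMPLIES NOT 1) -> 1
  row 8 [1000]: (1 IMPLIES NOT 0) -> 1
  row 9 [1001]: (1 IMPLIES NOT 0) -> 1
  row 10 [1010]: (1 IMPLIES NOT 1) -> 0
  row 11 [1011]: (1 IMPLIES NOT 1) -> 0
  row 12 [1100]: (1 IMPLIES NOT 0) -> 1
  row 13 [1101]: (1 IMPLIES NOT 0) -> 1
  row 14 [1110]: (1 IMPLIES NOT 1) -> 0
  row 15 [1111]: (1 IMPLIES NOT 1) -> 0
Full result column, 4 rows per line (P1,P2 fixed per line; P3,P4 runs 00..11 left to right):
  rows 0-3 [P1,P2=00]: 1111  = hex F
  rows 4-7 [P1,P2=01]: 1111  = hex F
  rows 8-11 [P1,P2=10]: 1100  = hex C
  rows 12-15 [P1,P2=11]: 1100  = hex C
Output column (row 0 .. row 15) = 1111111111001100
Output column grouped in 4s = 1111 1111 1100 1100 = 0xFFCC
Convert to decimal digit by digit (value = value*16 + digit):
  F -> 15
  15*16 + 15 (F) = 255
  255*16 + 12 (C) = 4092
  4092*16 + 12 (C) = 65484
Decimal = 65484

65484


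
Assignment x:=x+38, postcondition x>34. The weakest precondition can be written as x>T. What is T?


Formula: wp(x:=E, P) = P[E/x] (substitute E for x in postcondition)
Step 1: Postcondition: x>34
Step 2: Substitute x+38 for x: x+38>34
Step 3: Solve for x: x > 34-38 = -4

-4


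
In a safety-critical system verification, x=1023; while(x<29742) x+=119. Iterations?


Step 1: x goes from 1023 toward 29742 by 119; the body runs while x<29742, so iterations = ceil((bound-start)/step)
Step 2: Distance=28719
Step 3: ceil(28719/119)=242

242


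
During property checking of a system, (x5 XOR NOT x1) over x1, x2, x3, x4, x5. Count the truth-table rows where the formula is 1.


Formula: (x5 XOR NOT x1) over 5 vars (32 rows)
Evaluate each row (x1, x2, x3, x4, x5 as bits, MSB first):
  row 0 [00000]: (0 XOR NOT 0) -> 1
  row 1 [00001]: (1 XOR NOT 0) -> 0
  row 2 [00010]: (0 XOR NOT 0) -> 1
  row 3 [00011]: (1 XOR NOT 0) -> 0
  row 4 [00100]: (0 XOR NOT 0) -> 1
  row 5 [00101]: (1 XOR NOT 0) -> 0
  row 6 [00110]: (0 XOR NOT 0) -> 1
  row 7 [00111]: (1 XOR NOT 0) -> 0
  row 8 [01000]: (0 XOR NOT 0) -> 1
  row 9 [01001]: (1 XOR NOT 0) -> 0
  row 10 [01010]: (0 XOR NOT 0) -> 1
  row 11 [01011]: (1 XOR NOT 0) -> 0
  row 12 [01100]: (0 XOR NOT 0) -> 1
  row 13 [01101]: (1 XOR NOT 0) -> 0
  row 14 [01110]: (0 XOR NOT 0) -> 1
  row 15 [01111]: (1 XOR NOT 0) -> 0
  row 16 [10000]: (0 XOR NOT 1) -> 0
  row 17 [10001]: (1 XOR NOT 1) -> 1
  row 18 [10010]: (0 XOR NOT 1) -> 0
  row 19 [10011]: (1 XOR NOT 1) -> 1
  row 20 [10100]: (0 XOR NOT 1) -> 0
  row 21 [10101]: (1 XOR NOT 1) -> 1
  row 22 [10110]: (0 XOR NOT 1) -> 0
  row 23 [10111]: (1 XOR NOT 1) -> 1
  row 24 [11000]: (0 XOR NOT 1) -> 0
  row 25 [11001]: (1 XOR NOT 1) -> 1
  row 26 [11010]: (0 XOR NOT 1) -> 0
  row 27 [11011]: (1 XOR NOT 1) -> 1
  row 28 [11100]: (0 XOR NOT 1) -> 0
  row 29 [11101]: (1 XOR NOT 1) -> 1
  row 30 [11110]: (0 XOR NOT 1) -> 0
  row 31 [11111]: (1 XOR NOT 1) -> 1
Full result column, 8 rows per line (x1,x2 fixed per line; x3,x4,x5 runs 000..111 left to right):
  rows 0-7 [x1,x2=00]: 10101010  (ones: 4)
  rows 8-15 [x1,x2=01]: 10101010  (ones: 4)
  rows 16-23 [x1,x2=10]: 01010101  (ones: 4)
  rows 24-31 [x1,x2=11]: 01010101  (ones: 4)
Count of 1-rows = 4+4+4+4 = 16

16


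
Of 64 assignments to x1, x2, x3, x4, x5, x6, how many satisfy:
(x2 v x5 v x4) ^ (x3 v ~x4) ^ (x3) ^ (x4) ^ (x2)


CNF with 5 clauses over 6 vars (64 assignments).
An assignment satisfies CNF iff every clause has >=1 true literal.
Check each row (bits = x1,x2,x3,x4,x5,x6; clause T/F shown):
  row 0 [000000]: clauses=FTFFF -> 0
  row 1 [000001]: clauses=FTFFF -> 0
  row 2 [000010]: clauses=TTFFF -> 0
  row 3 [000011]: clauses=TTFFF -> 0
  row 4 [000100]: clauses=TFFTF -> 0
  (every remaining row is evaluated the same way; all 64 results are listed next)
Full result column, 8 rows per line (x1,x2,x3 fixed per line; x4,x5,x6 runs 000..111 left to right):
  rows 0-7 [x1,x2,x3=000]: 00000000  (ones: 0)
  rows 8-15 [x1,x2,x3=001]: 00000000  (ones: 0)
  rows 16-23 [x1,x2,x3=010]: 00000000  (ones: 0)
  rows 24-31 [x1,x2,x3=011]: 00001111  (ones: 4)
  rows 32-39 [x1,x2,x3=100]: 00000000  (ones: 0)
  rows 40-47 [x1,x2,x3=101]: 00000000  (ones: 0)
  rows 48-55 [x1,x2,x3=110]: 00000000  (ones: 0)
  rows 56-63 [x1,x2,x3=111]: 00001111  (ones: 4)
Satisfying assignments = 0+0+0+4+0+0+0+4 = 8

8


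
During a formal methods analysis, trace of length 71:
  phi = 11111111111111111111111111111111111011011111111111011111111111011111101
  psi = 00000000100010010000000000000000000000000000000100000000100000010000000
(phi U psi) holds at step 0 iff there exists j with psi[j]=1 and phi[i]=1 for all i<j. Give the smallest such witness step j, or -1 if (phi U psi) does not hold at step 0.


(phi U psi) at 0: need smallest j with psi[j]=1 and phi[i]=1 for all i in [0,j).
Scan from step 0:
  step 0: phi=1, psi=0 -> continue
  step 1: phi=1, psi=0 -> continue
  step 2: phi=1, psi=0 -> continue
  step 3: phi=1, psi=0 -> continue
  step 8: psi=1 and phi held for [0,8) -> witness found
Witness step = 8

8


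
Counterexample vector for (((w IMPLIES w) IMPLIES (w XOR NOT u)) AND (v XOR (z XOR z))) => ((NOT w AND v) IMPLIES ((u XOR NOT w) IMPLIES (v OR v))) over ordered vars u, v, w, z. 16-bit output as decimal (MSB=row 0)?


F1 = (((w IMPLIES w) IMPLIES (w XOR NOT u)) AND (v XOR (z XOR z)))
F2 = ((NOT w AND v) IMPLIES ((u XOR NOT w) IMPLIES (v OR v)))
Counterexample to F1=>F2 is where F1=1 and F2=0.
Evaluate each row (bits = u,v,w,z, MSB first):
  row 0 [0000]: F1=0 F2=1 -> F1&~F2 -> 0
  row 1 [0001]: F1=0 F2=1 -> F1&~F2 -> 0
  row 2 [0010]: F1=0 F2=1 -> F1&~F2 -> 0
  row 3 [0011]: F1=0 F2=1 -> F1&~F2 -> 0
  row 4 [0100]: F1=1 F2=1 -> F1&~F2 -> 0
  row 5 [0101]: F1=1 F2=1 -> F1&~F2 -> 0
  row 6 [0110]: F1=0 F2=1 -> F1&~F2 -> 0
  row 7 [0111]: F1=0 F2=1 -> F1&~F2 -> 0
  row 8 [1000]: F1=0 F2=1 -> F1&~F2 -> 0
  row 9 [1001]: F1=0 F2=1 -> F1&~F2 -> 0
  row 10 [1010]: F1=0 F2=1 -> F1&~F2 -> 0
  row 11 [1011]: F1=0 F2=1 -> F1&~F2 -> 0
  row 12 [1100]: F1=0 F2=1 -> F1&~F2 -> 0
  row 13 [1101]: F1=0 F2=1 -> F1&~F2 -> 0
  row 14 [1110]: F1=1 F2=1 -> F1&~F2 -> 0
  row 15 [1111]: F1=1 F2=1 -> F1&~F2 -> 0
Full result column, 4 rows per line (u,v fixed per line; w,z runs 00..11 left to right):
  rows 0-3 [u,v=00]: 0000  = hex 0
  rows 4-7 [u,v=01]: 0000  = hex 0
  rows 8-11 [u,v=10]: 0000  = hex 0
  rows 12-15 [u,v=11]: 0000  = hex 0
Counterexample vector (row 0 .. row 15) = 0000000000000000
Output column grouped in 4s = 0000 0000 0000 0000 = 0x0000
Convert to decimal digit by digit (value = value*16 + digit):
  0 -> 0
  0*16 + 0 = 0
  0*16 + 0 = 0
  0*16 + 0 = 0
Decimal = 0

0


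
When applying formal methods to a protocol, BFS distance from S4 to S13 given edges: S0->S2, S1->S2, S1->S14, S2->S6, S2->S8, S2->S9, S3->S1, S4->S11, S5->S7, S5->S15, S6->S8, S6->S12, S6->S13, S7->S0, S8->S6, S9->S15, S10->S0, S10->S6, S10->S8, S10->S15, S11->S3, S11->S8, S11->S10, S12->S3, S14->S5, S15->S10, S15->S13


BFS layer-by-layer from S4:
  dist 0: {S4}
  dist 1: {S11}
  dist 2: {S3, S8, S10}
  dist 3: {S0, S1, S6, S15}
  dist 4: {S2, S12, S13, S14}
  -> S13 reached at distance 4
Shortest path length = 4

4


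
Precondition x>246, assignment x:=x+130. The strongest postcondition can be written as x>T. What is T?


Formula: sp(P, x:=E) = exists old_x. (x = E[old_x/x]) AND P[old_x/x] (old_x is the value of x before the assignment; eliminate old_x by solving x = E[old_x/x] for old_x)
Step 1: Precondition P: x>246, i.e. old_x > 246
Step 2: Assignment gives x = old_x + 130, so old_x = x - 130
Step 3: Substitute into P: x - 130 > 246
Step 4: Simplify: x > 246+130 = 376

376


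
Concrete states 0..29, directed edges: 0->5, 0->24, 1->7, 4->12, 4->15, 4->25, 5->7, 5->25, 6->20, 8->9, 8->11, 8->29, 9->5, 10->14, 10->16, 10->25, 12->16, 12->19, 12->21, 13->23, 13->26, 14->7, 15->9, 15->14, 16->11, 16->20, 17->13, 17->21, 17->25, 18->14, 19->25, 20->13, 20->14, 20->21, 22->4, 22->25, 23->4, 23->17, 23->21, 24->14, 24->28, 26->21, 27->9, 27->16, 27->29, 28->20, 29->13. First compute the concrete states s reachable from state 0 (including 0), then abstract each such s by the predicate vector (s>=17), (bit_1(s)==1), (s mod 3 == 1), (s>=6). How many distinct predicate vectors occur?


BFS from 0:
Concrete reachable: {0, 4, 5, 7, 9, 11, 12, 13, 14, 15, 16, 17, 19, 20, 21, 23, 24, 25, 26, 28}
Abstract via predicates (s>=17), (bit_1(s)==1), (s mod 3 == 1), (s>=6):
  (0,0,0,0) <- {0, 5}
  (0,0,0,1) <- {9, 12}
  (0,0,1,0) <- {4}
  (0,0,1,1) <- {13, 16}
  (0,1,0,1) <- {11, 14, 15}
  (0,1,1,1) <- {7}
  (1,0,0,1) <- {17, 20, 21, 24}
  (1,0,1,1) <- {25, 28}
  (1,1,0,1) <- {23, 26}
  (1,1,1,1) <- {19}
Distinct abstract states = 10

10


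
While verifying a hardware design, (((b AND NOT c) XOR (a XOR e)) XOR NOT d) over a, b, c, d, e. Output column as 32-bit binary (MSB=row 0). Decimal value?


Formula: (((b AND NOT c) XOR (a XOR e)) XOR NOT d) over a, b, c, d, e (32 rows)
Evaluate each row (bits = a,b,c,d,e, MSB first):
  row 0 [00000]: (((0 AND NOT 0) XOR (0 XOR 0)) XOR NOT 0) -> 1
  row 1 [00001]: (((0 AND NOT 0) XOR (0 XOR 1)) XOR NOT 0) -> 0
  row 2 [00010]: (((0 AND NOT 0) XOR (0 XOR 0)) XOR NOT 1) -> 0
  row 3 [00011]: (((0 AND NOT 0) XOR (0 XOR 1)) XOR NOT 1) -> 1
  row 4 [00100]: (((0 AND NOT 1) XOR (0 XOR 0)) XOR NOT 0) -> 1
  row 5 [00101]: (((0 AND NOT 1) XOR (0 XOR 1)) XOR NOT 0) -> 0
  row 6 [00110]: (((0 AND NOT 1) XOR (0 XOR 0)) XOR NOT 1) -> 0
  row 7 [00111]: (((0 AND NOT 1) XOR (0 XOR 1)) XOR NOT 1) -> 1
  row 8 [01000]: (((1 AND NOT 0) XOR (0 XOR 0)) XOR NOT 0) -> 0
  row 9 [01001]: (((1 AND NOT 0) XOR (0 XOR 1)) XOR NOT 0) -> 1
  row 10 [01010]: (((1 AND NOT 0) XOR (0 XOR 0)) XOR NOT 1) -> 1
  row 11 [01011]: (((1 AND NOT 0) XOR (0 XOR 1)) XOR NOT 1) -> 0
  row 12 [01100]: (((1 AND NOT 1) XOR (0 XOR 0)) XOR NOT 0) -> 1
  row 13 [01101]: (((1 AND NOT 1) XOR (0 XOR 1)) XOR NOT 0) -> 0
  row 14 [01110]: (((1 AND NOT 1) XOR (0 XOR 0)) XOR NOT 1) -> 0
  row 15 [01111]: (((1 AND NOT 1) XOR (0 XOR 1)) XOR NOT 1) -> 1
  row 16 [10000]: (((0 AND NOT 0) XOR (1 XOR 0)) XOR NOT 0) -> 0
  row 17 [10001]: (((0 AND NOT 0) XOR (1 XOR 1)) XOR NOT 0) -> 1
  row 18 [10010]: (((0 AND NOT 0) XOR (1 XOR 0)) XOR NOT 1) -> 1
  row 19 [10011]: (((0 AND NOT 0) XOR (1 XOR 1)) XOR NOT 1) -> 0
  row 20 [10100]: (((0 AND NOT 1) XOR (1 XOR 0)) XOR NOT 0) -> 0
  row 21 [10101]: (((0 AND NOT 1) XOR (1 XOR 1)) XOR NOT 0) -> 1
  row 22 [10110]: (((0 AND NOT 1) XOR (1 XOR 0)) XOR NOT 1) -> 1
  row 23 [10111]: (((0 AND NOT 1) XOR (1 XOR 1)) XOR NOT 1) -> 0
  row 24 [11000]: (((1 AND NOT 0) XOR (1 XOR 0)) XOR NOT 0) -> 1
  row 25 [11001]: (((1 AND NOT 0) XOR (1 XOR 1)) XOR NOT 0) -> 0
  row 26 [11010]: (((1 AND NOT 0) XOR (1 XOR 0)) XOR NOT 1) -> 0
  row 27 [11011]: (((1 AND NOT 0) XOR (1 XOR 1)) XOR NOT 1) -> 1
  row 28 [11100]: (((1 AND NOT 1) XOR (1 XOR 0)) XOR NOT 0) -> 0
  row 29 [11101]: (((1 AND NOT 1) XOR (1 XOR 1)) XOR NOT 0) -> 1
  row 30 [11110]: (((1 AND NOT 1) XOR (1 XOR 0)) XOR NOT 1) -> 1
  row 31 [11111]: (((1 AND NOT 1) XOR (1 XOR 1)) XOR NOT 1) -> 0
Full result column, 4 rows per line (a,b,c fixed per line; d,e runs 00..11 left to right):
  rows 0-3 [a,b,c=000]: 1001  = hex 9
  rows 4-7 [a,b,c=001]: 1001  = hex 9
  rows 8-11 [a,b,c=010]: 0110  = hex 6
  rows 12-15 [a,b,c=011]: 1001  = hex 9
  rows 16-19 [a,b,c=100]: 0110  = hex 6
  rows 20-23 [a,b,c=101]: 0110  = hex 6
  rows 24-27 [a,b,c=110]: 1001  = hex 9
  rows 28-31 [a,b,c=111]: 0110  = hex 6
Output column (row 0 .. row 31) = 10011001011010010110011010010110
Output column grouped in 4s = 1001 1001 0110 1001 0110 0110 1001 0110 = 0x99696696
Convert to decimal digit by digit (value = value*16 + digit):
  9 -> 9
  9*16 + 9 = 153
  153*16 + 6 = 2454
  2454*16 + 9 = 39273
  39273*16 + 6 = 628374
  628374*16 + 6 = 10053990
  10053990*16 + 9 = 160863849
  160863849*16 + 6 = 2573821590
Decimal = 2573821590

2573821590


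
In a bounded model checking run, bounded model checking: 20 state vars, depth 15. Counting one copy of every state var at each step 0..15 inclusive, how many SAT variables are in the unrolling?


BMC unrolls to depth k, creating one copy of each state var for steps 0..k.
Step count = 15 + 1 = 16 (steps 0 through 15)
Vars per step = 20
Total = 20 * 16 = 320

320


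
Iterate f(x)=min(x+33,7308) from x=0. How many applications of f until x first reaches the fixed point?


Step 1: x=0, cap=7308, increment=33
Step 2: x grows by 33 each step until capped at 7308; fixed point is x=7308
Step 3: iterations = ceil(7308/33) = 222

222


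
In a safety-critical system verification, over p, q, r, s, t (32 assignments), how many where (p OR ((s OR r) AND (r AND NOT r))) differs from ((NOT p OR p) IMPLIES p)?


F1 = (p OR ((s OR r) AND (r AND NOT r)))
F2 = ((NOT p OR p) IMPLIES p)
Evaluate both on each of 32 rows (bits = p,q,r,s,t):
  row 0 [00000]: F1=0 F2=0 -> 0
  row 1 [00001]: F1=0 F2=0 -> 0
  row 2 [00010]: F1=0 F2=0 -> 0
  row 3 [00011]: F1=0 F2=0 -> 0
  row 4 [00100]: F1=0 F2=0 -> 0
  row 5 [00101]: F1=0 F2=0 -> 0
  row 6 [00110]: F1=0 F2=0 -> 0
  row 7 [00111]: F1=0 F2=0 -> 0
  row 8 [01000]: F1=0 F2=0 -> 0
  row 9 [01001]: F1=0 F2=0 -> 0
  row 10 [01010]: F1=0 F2=0 -> 0
  row 11 [01011]: F1=0 F2=0 -> 0
  row 12 [01100]: F1=0 F2=0 -> 0
  row 13 [01101]: F1=0 F2=0 -> 0
  row 14 [01110]: F1=0 F2=0 -> 0
  row 15 [01111]: F1=0 F2=0 -> 0
  row 16 [10000]: F1=1 F2=1 -> 0
  row 17 [10001]: F1=1 F2=1 -> 0
  row 18 [10010]: F1=1 F2=1 -> 0
  row 19 [10011]: F1=1 F2=1 -> 0
  row 20 [10100]: F1=1 F2=1 -> 0
  row 21 [10101]: F1=1 F2=1 -> 0
  row 22 [10110]: F1=1 F2=1 -> 0
  row 23 [10111]: F1=1 F2=1 -> 0
  row 24 [11000]: F1=1 F2=1 -> 0
  row 25 [11001]: F1=1 F2=1 -> 0
  row 26 [11010]: F1=1 F2=1 -> 0
  row 27 [11011]: F1=1 F2=1 -> 0
  row 28 [11100]: F1=1 F2=1 -> 0
  row 29 [11101]: F1=1 F2=1 -> 0
  row 30 [11110]: F1=1 F2=1 -> 0
  row 31 [11111]: F1=1 F2=1 -> 0
Full result column, 8 rows per line (p,q fixed per line; r,s,t runs 000..111 left to right):
  rows 0-7 [p,q=00]: 00000000  (ones: 0)
  rows 8-15 [p,q=01]: 00000000  (ones: 0)
  rows 16-23 [p,q=10]: 00000000  (ones: 0)
  rows 24-31 [p,q=11]: 00000000  (ones: 0)
Disagreements = 0+0+0+0 = 0

0


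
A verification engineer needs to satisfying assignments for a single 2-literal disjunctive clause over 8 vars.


Step 1: Total=2^8=256
Step 2: Unsat when all 2 false: 2^6=64
Step 3: Sat=256-64=192

192


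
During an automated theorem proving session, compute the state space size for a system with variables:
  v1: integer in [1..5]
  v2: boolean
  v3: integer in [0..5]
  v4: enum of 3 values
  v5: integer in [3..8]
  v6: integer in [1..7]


State space = product of domain sizes of all variables.
Domain sizes:
  v1 (integer in [1..5]): 5
  v2 (boolean): 2
  v3 (integer in [0..5]): 6
  v4 (enum of 3 values): 3
  v5 (integer in [3..8]): 6
  v6 (integer in [1..7]): 7
Product = 5 * 2 * 6 * 3 * 6 * 7 = 7560

7560


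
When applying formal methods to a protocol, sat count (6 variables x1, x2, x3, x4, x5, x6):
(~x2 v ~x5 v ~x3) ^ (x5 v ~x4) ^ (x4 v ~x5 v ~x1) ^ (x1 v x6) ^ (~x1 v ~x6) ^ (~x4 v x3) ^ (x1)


CNF with 7 clauses over 6 vars (64 assignments).
An assignment satisfies CNF iff every clause has >=1 true literal.
Check each row (bits = x1,x2,x3,x4,x5,x6; clause T/F shown):
  row 0 [000000]: clauses=TTTFTTF -> 0
  row 1 [000001]: clauses=TTTTTTF -> 0
  row 2 [000010]: clauses=TTTFTTF -> 0
  row 3 [000011]: clauses=TTTTTTF -> 0
  row 4 [000100]: clauses=TFTFTFF -> 0
  (every remaining row is evaluated the same way; all 64 results are listed next)
Full result column, 8 rows per line (x1,x2,x3 fixed per line; x4,x5,x6 runs 000..111 left to right):
  rows 0-7 [x1,x2,x3=000]: 00000000  (ones: 0)
  rows 8-15 [x1,x2,x3=001]: 00000000  (ones: 0)
  rows 16-23 [x1,x2,x3=010]: 00000000  (ones: 0)
  rows 24-31 [x1,x2,x3=011]: 00000000  (ones: 0)
  rows 32-39 [x1,x2,x3=100]: 10000000  (ones: 1)
  rows 40-47 [x1,x2,x3=101]: 10000010  (ones: 2)
  rows 48-55 [x1,x2,x3=110]: 10000000  (ones: 1)
  rows 56-63 [x1,x2,x3=111]: 10000000  (ones: 1)
Satisfying assignments = 0+0+0+0+1+2+1+1 = 5

5


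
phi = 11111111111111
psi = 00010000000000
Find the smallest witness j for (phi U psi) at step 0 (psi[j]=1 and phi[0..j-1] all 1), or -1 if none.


(phi U psi) at 0: need smallest j with psi[j]=1 and phi[i]=1 for all i in [0,j).
Scan from step 0:
  step 0: phi=1, psi=0 -> continue
  step 1: phi=1, psi=0 -> continue
  step 2: phi=1, psi=0 -> continue
  step 3: psi=1 and phi held for [0,3) -> witness found
Witness step = 3

3


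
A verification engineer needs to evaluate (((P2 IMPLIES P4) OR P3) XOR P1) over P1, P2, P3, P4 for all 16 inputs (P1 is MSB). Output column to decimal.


Formula: (((P2 IMPLIES P4) OR P3) XOR P1) over P1, P2, P3, P4 (16 rows)
Evaluate each row (bits = P1,P2,P3,P4, MSB first):
  row 0 [0000]: (((0 IMPLIES 0) OR 0) XOR 0) -> 1
  row 1 [0001]: (((0 IMPLIES 1) OR 0) XOR 0) -> 1
  row 2 [0010]: (((0 IMPLIES 0) OR 1) XOR 0) -> 1
  row 3 [0011]: (((0 IMPLIES 1) OR 1) XOR 0) -> 1
  row 4 [0100]: (((1 IMPLIES 0) OR 0) XOR 0) -> 0
  row 5 [0101]: (((1 IMPLIES 1) OR 0) XOR 0) -> 1
  row 6 [0110]: (((1 IMPLIES 0) OR 1) XOR 0) -> 1
  row 7 [0111]: (((1 IMPLIES 1) OR 1) XOR 0) -> 1
  row 8 [1000]: (((0 IMPLIES 0) OR 0) XOR 1) -> 0
  row 9 [1001]: (((0 IMPLIES 1) OR 0) XOR 1) -> 0
  row 10 [1010]: (((0 IMPLIES 0) OR 1) XOR 1) -> 0
  row 11 [1011]: (((0 IMPLIES 1) OR 1) XOR 1) -> 0
  row 12 [1100]: (((1 IMPLIES 0) OR 0) XOR 1) -> 1
  row 13 [1101]: (((1 IMPLIES 1) OR 0) XOR 1) -> 0
  row 14 [1110]: (((1 IMPLIES 0) OR 1) XOR 1) -> 0
  row 15 [1111]: (((1 IMPLIES 1) OR 1) XOR 1) -> 0
Full result column, 4 rows per line (P1,P2 fixed per line; P3,P4 runs 00..11 left to right):
  rows 0-3 [P1,P2=00]: 1111  = hex F
  rows 4-7 [P1,P2=01]: 0111  = hex 7
  rows 8-11 [P1,P2=10]: 0000  = hex 0
  rows 12-15 [P1,P2=11]: 1000  = hex 8
Output column (row 0 .. row 15) = 1111011100001000
Output column grouped in 4s = 1111 0111 0000 1000 = 0xF708
Convert to decimal digit by digit (value = value*16 + digit):
  F -> 15
  15*16 + 7 = 247
  247*16 + 0 = 3952
  3952*16 + 8 = 63240
Decimal = 63240

63240


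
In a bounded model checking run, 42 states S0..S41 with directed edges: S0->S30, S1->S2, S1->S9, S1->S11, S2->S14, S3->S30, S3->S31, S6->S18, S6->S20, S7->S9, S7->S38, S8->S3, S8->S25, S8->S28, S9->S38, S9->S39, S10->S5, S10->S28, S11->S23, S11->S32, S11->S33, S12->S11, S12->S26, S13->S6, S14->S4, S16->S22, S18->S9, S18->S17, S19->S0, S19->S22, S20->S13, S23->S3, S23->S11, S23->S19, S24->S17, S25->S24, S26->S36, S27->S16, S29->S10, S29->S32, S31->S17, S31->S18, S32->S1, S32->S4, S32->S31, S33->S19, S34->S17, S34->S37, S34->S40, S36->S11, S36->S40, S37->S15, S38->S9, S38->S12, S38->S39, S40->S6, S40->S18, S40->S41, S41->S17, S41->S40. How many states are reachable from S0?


BFS from S0:
  layer 0: {S0}
  layer 1: {S30}
Reachable set: {S0, S30}
Count = 2

2


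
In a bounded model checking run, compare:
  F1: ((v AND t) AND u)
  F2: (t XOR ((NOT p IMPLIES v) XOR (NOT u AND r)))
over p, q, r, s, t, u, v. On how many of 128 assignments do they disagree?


F1 = ((v AND t) AND u)
F2 = (t XOR ((NOT p IMPLIES v) XOR (NOT u AND r)))
Evaluate both on each of 128 rows (bits = p,q,r,s,t,u,v):
  row 0 [0000000]: F1=0 F2=0 -> 0
  row 1 [0000001]: F1=0 F2=1 (differ) -> 1
  row 2 [0000010]: F1=0 F2=0 -> 0
  row 3 [0000011]: F1=0 F2=1 (differ) -> 1
  row 4 [0000100]: F1=0 F2=1 (differ) -> 1
  (every remaining row is evaluated the same way; all 128 results are listed next)
Full result column, 8 rows per line (p,q,r,s fixed per line; t,u,v runs 000..111 left to right):
  rows 0-7 [p,q,r,s=0000]: 01011011  (ones: 5)
  rows 8-15 [p,q,r,s=0001]: 01011011  (ones: 5)
  rows 16-23 [p,q,r,s=0010]: 10010111  (ones: 5)
  rows 24-31 [p,q,r,s=0011]: 10010111  (ones: 5)
  rows 32-39 [p,q,r,s=0100]: 01011011  (ones: 5)
  rows 40-47 [p,q,r,s=0101]: 01011011  (ones: 5)
  rows 48-55 [p,q,r,s=0110]: 10010111  (ones: 5)
  rows 56-63 [p,q,r,s=0111]: 10010111  (ones: 5)
  rows 64-71 [p,q,r,s=1000]: 11110001  (ones: 5)
  rows 72-79 [p,q,r,s=1001]: 11110001  (ones: 5)
  rows 80-87 [p,q,r,s=1010]: 00111101  (ones: 5)
  rows 88-95 [p,q,r,s=1011]: 00111101  (ones: 5)
  rows 96-103 [p,q,r,s=1100]: 11110001  (ones: 5)
  rows 104-111 [p,q,r,s=1101]: 11110001  (ones: 5)
  rows 112-119 [p,q,r,s=1110]: 00111101  (ones: 5)
  rows 120-127 [p,q,r,s=1111]: 00111101  (ones: 5)
Disagreements = 5+5+5+5+5+5+5+5+5+5+5+5+5+5+5+5 = 80

80


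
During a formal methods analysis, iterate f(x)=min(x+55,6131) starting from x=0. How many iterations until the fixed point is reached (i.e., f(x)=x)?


Step 1: x=0, cap=6131, increment=55
Step 2: x grows by 55 each step until capped at 6131; fixed point is x=6131
Step 3: iterations = ceil(6131/55) = 112

112


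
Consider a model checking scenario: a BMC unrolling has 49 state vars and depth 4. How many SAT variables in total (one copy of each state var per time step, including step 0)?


BMC unrolls to depth k, creating one copy of each state var for steps 0..k.
Step count = 4 + 1 = 5 (steps 0 through 4)
Vars per step = 49
Total = 49 * 5 = 245

245


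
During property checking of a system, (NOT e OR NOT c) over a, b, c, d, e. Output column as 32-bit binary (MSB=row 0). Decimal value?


Formula: (NOT e OR NOT c) over a, b, c, d, e (32 rows)
Evaluate each row (bits = a,b,c,d,e, MSB first):
  row 0 [00000]: (NOT 0 OR NOT 0) -> 1
  row 1 [00001]: (NOT 1 OR NOT 0) -> 1
  row 2 [00010]: (NOT 0 OR NOT 0) -> 1
  row 3 [00011]: (NOT 1 OR NOT 0) -> 1
  row 4 [00100]: (NOT 0 OR NOT 1) -> 1
  row 5 [00101]: (NOT 1 OR NOT 1) -> 0
  row 6 [00110]: (NOT 0 OR NOT 1) -> 1
  row 7 [00111]: (NOT 1 OR NOT 1) -> 0
  row 8 [01000]: (NOT 0 OR NOT 0) -> 1
  row 9 [01001]: (NOT 1 OR NOT 0) -> 1
  row 10 [01010]: (NOT 0 OR NOT 0) -> 1
  row 11 [01011]: (NOT 1 OR NOT 0) -> 1
  row 12 [01100]: (NOT 0 OR NOT 1) -> 1
  row 13 [01101]: (NOT 1 OR NOT 1) -> 0
  row 14 [01110]: (NOT 0 OR NOT 1) -> 1
  row 15 [01111]: (NOT 1 OR NOT 1) -> 0
  row 16 [10000]: (NOT 0 OR NOT 0) -> 1
  row 17 [10001]: (NOT 1 OR NOT 0) -> 1
  row 18 [10010]: (NOT 0 OR NOT 0) -> 1
  row 19 [10011]: (NOT 1 OR NOT 0) -> 1
  row 20 [10100]: (NOT 0 OR NOT 1) -> 1
  row 21 [10101]: (NOT 1 OR NOT 1) -> 0
  row 22 [10110]: (NOT 0 OR NOT 1) -> 1
  row 23 [10111]: (NOT 1 OR NOT 1) -> 0
  row 24 [11000]: (NOT 0 OR NOT 0) -> 1
  row 25 [11001]: (NOT 1 OR NOT 0) -> 1
  row 26 [11010]: (NOT 0 OR NOT 0) -> 1
  row 27 [11011]: (NOT 1 OR NOT 0) -> 1
  row 28 [11100]: (NOT 0 OR NOT 1) -> 1
  row 29 [11101]: (NOT 1 OR NOT 1) -> 0
  row 30 [11110]: (NOT 0 OR NOT 1) -> 1
  row 31 [11111]: (NOT 1 OR NOT 1) -> 0
Full result column, 4 rows per line (a,b,c fixed per line; d,e runs 00..11 left to right):
  rows 0-3 [a,b,c=000]: 1111  = hex F
  rows 4-7 [a,b,c=001]: 1010  = hex A
  rows 8-11 [a,b,c=010]: 1111  = hex F
  rows 12-15 [a,b,c=011]: 1010  = hex A
  rows 16-19 [a,b,c=100]: 1111  = hex F
  rows 20-23 [a,b,c=101]: 1010  = hex A
  rows 24-27 [a,b,c=110]: 1111  = hex F
  rows 28-31 [a,b,c=111]: 1010  = hex A
Output column (row 0 .. row 31) = 11111010111110101111101011111010
Output column grouped in 4s = 1111 1010 1111 1010 1111 1010 1111 1010 = 0xFAFAFAFA
Convert to decimal digit by digit (value = value*16 + digit):
  F -> 15
  15*16 + 10 (A) = 250
  250*16 + 15 (F) = 4015
  4015*16 + 10 (A) = 64250
  64250*16 + 15 (F) = 1028015
  1028015*16 + 10 (A) = 16448250
  16448250*16 + 15 (F) = 263172015
  263172015*16 + 10 (A) = 4210752250
Decimal = 4210752250

4210752250


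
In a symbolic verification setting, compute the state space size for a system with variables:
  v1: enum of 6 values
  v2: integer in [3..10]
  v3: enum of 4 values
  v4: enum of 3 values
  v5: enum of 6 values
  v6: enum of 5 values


State space = product of domain sizes of all variables.
Domain sizes:
  v1 (enum of 6 values): 6
  v2 (integer in [3..10]): 8
  v3 (enum of 4 values): 4
  v4 (enum of 3 values): 3
  v5 (enum of 6 values): 6
  v6 (enum of 5 values): 5
Product = 6 * 8 * 4 * 3 * 6 * 5 = 17280

17280


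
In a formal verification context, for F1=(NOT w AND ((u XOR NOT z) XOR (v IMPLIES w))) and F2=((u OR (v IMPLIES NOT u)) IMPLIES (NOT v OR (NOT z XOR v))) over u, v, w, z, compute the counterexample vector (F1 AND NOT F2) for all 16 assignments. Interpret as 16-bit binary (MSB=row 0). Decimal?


F1 = (NOT w AND ((u XOR NOT z) XOR (v IMPLIES w)))
F2 = ((u OR (v IMPLIES NOT u)) IMPLIES (NOT v OR (NOT z XOR v)))
Counterexample to F1=>F2 is where F1=1 and F2=0.
Evaluate each row (bits = u,v,w,z, MSB first):
  row 0 [0000]: F1=0 F2=1 -> F1&~F2 -> 0
  row 1 [0001]: F1=1 F2=1 -> F1&~F2 -> 0
  row 2 [0010]: F1=0 F2=1 -> F1&~F2 -> 0
  row 3 [0011]: F1=0 F2=1 -> F1&~F2 -> 0
  row 4 [0100]: F1=1 F2=0 -> F1&~F2 -> 1
  row 5 [0101]: F1=0 F2=1 -> F1&~F2 -> 0
  row 6 [0110]: F1=0 F2=0 -> F1&~F2 -> 0
  row 7 [0111]: F1=0 F2=1 -> F1&~F2 -> 0
  row 8 [1000]: F1=1 F2=1 -> F1&~F2 -> 0
  row 9 [1001]: F1=0 F2=1 -> F1&~F2 -> 0
  row 10 [1010]: F1=0 F2=1 -> F1&~F2 -> 0
  row 11 [1011]: F1=0 F2=1 -> F1&~F2 -> 0
  row 12 [1100]: F1=0 F2=0 -> F1&~F2 -> 0
  row 13 [1101]: F1=1 F2=1 -> F1&~F2 -> 0
  row 14 [1110]: F1=0 F2=0 -> F1&~F2 -> 0
  row 15 [1111]: F1=0 F2=1 -> F1&~F2 -> 0
Full result column, 4 rows per line (u,v fixed per line; w,z runs 00..11 left to right):
  rows 0-3 [u,v=00]: 0000  = hex 0
  rows 4-7 [u,v=01]: 1000  = hex 8
  rows 8-11 [u,v=10]: 0000  = hex 0
  rows 12-15 [u,v=11]: 0000  = hex 0
Counterexample vector (row 0 .. row 15) = 0000100000000000
Output column grouped in 4s = 0000 1000 0000 0000 = 0x0800
Convert to decimal digit by digit (value = value*16 + digit):
  0 -> 0
  0*16 + 8 = 8
  8*16 + 0 = 128
  128*16 + 0 = 2048
Decimal = 2048

2048


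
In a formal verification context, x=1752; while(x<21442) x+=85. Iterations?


Step 1: x goes from 1752 toward 21442 by 85; the body runs while x<21442, so iterations = ceil((bound-start)/step)
Step 2: Distance=19690
Step 3: ceil(19690/85)=232

232


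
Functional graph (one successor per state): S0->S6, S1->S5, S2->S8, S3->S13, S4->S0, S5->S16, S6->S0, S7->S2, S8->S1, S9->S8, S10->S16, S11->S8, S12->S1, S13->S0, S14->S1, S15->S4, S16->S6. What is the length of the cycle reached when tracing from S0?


Trace from S0 until a state repeats:
  S0 -> S6 -> S0
S0 first seen at step 0, revisited at step 2.
Cycle length = 2 - 0 = 2

2


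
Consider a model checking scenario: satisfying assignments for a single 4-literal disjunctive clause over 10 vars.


Step 1: Total=2^10=1024
Step 2: Unsat when all 4 false: 2^6=64
Step 3: Sat=1024-64=960

960


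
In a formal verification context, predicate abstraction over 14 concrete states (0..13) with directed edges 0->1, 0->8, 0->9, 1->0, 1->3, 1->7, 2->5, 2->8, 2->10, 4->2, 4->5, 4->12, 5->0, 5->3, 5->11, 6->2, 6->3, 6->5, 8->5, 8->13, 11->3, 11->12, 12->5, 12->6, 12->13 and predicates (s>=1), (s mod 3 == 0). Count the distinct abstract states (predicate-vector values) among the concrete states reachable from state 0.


BFS from 0:
Concrete reachable: {0, 1, 2, 3, 5, 6, 7, 8, 9, 10, 11, 12, 13}
Abstract via predicates (s>=1), (s mod 3 == 0):
  (0,1) <- {0}
  (1,0) <- {1, 2, 5, 7, 8, 10, 11, 13}
  (1,1) <- {3, 6, 9, 12}
Distinct abstract states = 3

3


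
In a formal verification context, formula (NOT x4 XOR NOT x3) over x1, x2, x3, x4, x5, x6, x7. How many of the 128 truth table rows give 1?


Formula: (NOT x4 XOR NOT x3) over 7 vars (128 rows)
Evaluate each row (x1, x2, x3, x4, x5, x6, x7 as bits, MSB first):
  row 0 [0000000]: (NOT 0 XOR NOT 0) -> 0
  row 1 [0000001]: (NOT 0 XOR NOT 0) -> 0
  row 2 [0000010]: (NOT 0 XOR NOT 0) -> 0
  row 3 [0000011]: (NOT 0 XOR NOT 0) -> 0
  row 4 [0000100]: (NOT 0 XOR NOT 0) -> 0
  (every remaining row is evaluated the same way; all 128 results are listed next)
Full result column, 8 rows per line (x1,x2,x3,x4 fixed per line; x5,x6,x7 runs 000..111 left to right):
  rows 0-7 [x1,x2,x3,x4=0000]: 00000000  (ones: 0)
  rows 8-15 [x1,x2,x3,x4=0001]: 11111111  (ones: 8)
  rows 16-23 [x1,x2,x3,x4=0010]: 11111111  (ones: 8)
  rows 24-31 [x1,x2,x3,x4=0011]: 00000000  (ones: 0)
  rows 32-39 [x1,x2,x3,x4=0100]: 00000000  (ones: 0)
  rows 40-47 [x1,x2,x3,x4=0101]: 11111111  (ones: 8)
  rows 48-55 [x1,x2,x3,x4=0110]: 11111111  (ones: 8)
  rows 56-63 [x1,x2,x3,x4=0111]: 00000000  (ones: 0)
  rows 64-71 [x1,x2,x3,x4=1000]: 00000000  (ones: 0)
  rows 72-79 [x1,x2,x3,x4=1001]: 11111111  (ones: 8)
  rows 80-87 [x1,x2,x3,x4=1010]: 11111111  (ones: 8)
  rows 88-95 [x1,x2,x3,x4=1011]: 00000000  (ones: 0)
  rows 96-103 [x1,x2,x3,x4=1100]: 00000000  (ones: 0)
  rows 104-111 [x1,x2,x3,x4=1101]: 11111111  (ones: 8)
  rows 112-119 [x1,x2,x3,x4=1110]: 11111111  (ones: 8)
  rows 120-127 [x1,x2,x3,x4=1111]: 00000000  (ones: 0)
Count of 1-rows = 0+8+8+0+0+8+8+0+0+8+8+0+0+8+8+0 = 64

64


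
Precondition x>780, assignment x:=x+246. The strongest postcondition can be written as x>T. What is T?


Formula: sp(P, x:=E) = exists old_x. (x = E[old_x/x]) AND P[old_x/x] (old_x is the value of x before the assignment; eliminate old_x by solving x = E[old_x/x] for old_x)
Step 1: Precondition P: x>780, i.e. old_x > 780
Step 2: Assignment gives x = old_x + 246, so old_x = x - 246
Step 3: Substitute into P: x - 246 > 780
Step 4: Simplify: x > 780+246 = 1026

1026
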